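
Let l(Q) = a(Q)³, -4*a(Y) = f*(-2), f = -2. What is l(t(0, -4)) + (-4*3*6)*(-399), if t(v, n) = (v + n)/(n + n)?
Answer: 28727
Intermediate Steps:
a(Y) = -1 (a(Y) = -(-1)*(-2)/2 = -¼*4 = -1)
t(v, n) = (n + v)/(2*n) (t(v, n) = (n + v)/((2*n)) = (n + v)*(1/(2*n)) = (n + v)/(2*n))
l(Q) = -1 (l(Q) = (-1)³ = -1)
l(t(0, -4)) + (-4*3*6)*(-399) = -1 + (-4*3*6)*(-399) = -1 - 12*6*(-399) = -1 - 72*(-399) = -1 + 28728 = 28727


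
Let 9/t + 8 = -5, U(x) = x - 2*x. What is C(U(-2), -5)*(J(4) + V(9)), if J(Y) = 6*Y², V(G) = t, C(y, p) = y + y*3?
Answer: 9912/13 ≈ 762.46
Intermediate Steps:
U(x) = -x
t = -9/13 (t = 9/(-8 - 5) = 9/(-13) = 9*(-1/13) = -9/13 ≈ -0.69231)
C(y, p) = 4*y (C(y, p) = y + 3*y = 4*y)
V(G) = -9/13
C(U(-2), -5)*(J(4) + V(9)) = (4*(-1*(-2)))*(6*4² - 9/13) = (4*2)*(6*16 - 9/13) = 8*(96 - 9/13) = 8*(1239/13) = 9912/13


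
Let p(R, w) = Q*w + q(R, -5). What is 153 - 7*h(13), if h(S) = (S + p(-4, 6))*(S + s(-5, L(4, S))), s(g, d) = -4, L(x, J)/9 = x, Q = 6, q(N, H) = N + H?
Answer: -2367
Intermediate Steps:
q(N, H) = H + N
L(x, J) = 9*x
p(R, w) = -5 + R + 6*w (p(R, w) = 6*w + (-5 + R) = -5 + R + 6*w)
h(S) = (-4 + S)*(27 + S) (h(S) = (S + (-5 - 4 + 6*6))*(S - 4) = (S + (-5 - 4 + 36))*(-4 + S) = (S + 27)*(-4 + S) = (27 + S)*(-4 + S) = (-4 + S)*(27 + S))
153 - 7*h(13) = 153 - 7*(-108 + 13² + 23*13) = 153 - 7*(-108 + 169 + 299) = 153 - 7*360 = 153 - 2520 = -2367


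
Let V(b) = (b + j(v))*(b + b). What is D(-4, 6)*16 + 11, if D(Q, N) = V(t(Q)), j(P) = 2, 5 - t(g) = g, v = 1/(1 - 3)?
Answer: 3179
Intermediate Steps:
v = -½ (v = 1/(-2) = -½ ≈ -0.50000)
t(g) = 5 - g
V(b) = 2*b*(2 + b) (V(b) = (b + 2)*(b + b) = (2 + b)*(2*b) = 2*b*(2 + b))
D(Q, N) = 2*(5 - Q)*(7 - Q) (D(Q, N) = 2*(5 - Q)*(2 + (5 - Q)) = 2*(5 - Q)*(7 - Q))
D(-4, 6)*16 + 11 = (2*(-7 - 4)*(-5 - 4))*16 + 11 = (2*(-11)*(-9))*16 + 11 = 198*16 + 11 = 3168 + 11 = 3179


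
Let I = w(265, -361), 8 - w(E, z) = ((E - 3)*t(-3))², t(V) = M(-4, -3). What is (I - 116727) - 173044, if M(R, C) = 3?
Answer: -907559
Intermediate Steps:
t(V) = 3
w(E, z) = 8 - (-9 + 3*E)² (w(E, z) = 8 - ((E - 3)*3)² = 8 - ((-3 + E)*3)² = 8 - (-9 + 3*E)²)
I = -617788 (I = 8 - 9*(-3 + 265)² = 8 - 9*262² = 8 - 9*68644 = 8 - 617796 = -617788)
(I - 116727) - 173044 = (-617788 - 116727) - 173044 = -734515 - 173044 = -907559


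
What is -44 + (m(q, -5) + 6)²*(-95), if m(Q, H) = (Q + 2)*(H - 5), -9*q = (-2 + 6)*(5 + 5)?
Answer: -7135784/81 ≈ -88096.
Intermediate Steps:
q = -40/9 (q = -(-2 + 6)*(5 + 5)/9 = -4*10/9 = -⅑*40 = -40/9 ≈ -4.4444)
m(Q, H) = (-5 + H)*(2 + Q) (m(Q, H) = (2 + Q)*(-5 + H) = (-5 + H)*(2 + Q))
-44 + (m(q, -5) + 6)²*(-95) = -44 + ((-10 - 5*(-40/9) + 2*(-5) - 5*(-40/9)) + 6)²*(-95) = -44 + ((-10 + 200/9 - 10 + 200/9) + 6)²*(-95) = -44 + (220/9 + 6)²*(-95) = -44 + (274/9)²*(-95) = -44 + (75076/81)*(-95) = -44 - 7132220/81 = -7135784/81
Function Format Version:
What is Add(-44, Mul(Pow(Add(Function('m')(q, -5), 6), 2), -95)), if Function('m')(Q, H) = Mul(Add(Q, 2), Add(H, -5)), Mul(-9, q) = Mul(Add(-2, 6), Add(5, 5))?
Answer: Rational(-7135784, 81) ≈ -88096.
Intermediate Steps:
q = Rational(-40, 9) (q = Mul(Rational(-1, 9), Mul(Add(-2, 6), Add(5, 5))) = Mul(Rational(-1, 9), Mul(4, 10)) = Mul(Rational(-1, 9), 40) = Rational(-40, 9) ≈ -4.4444)
Function('m')(Q, H) = Mul(Add(-5, H), Add(2, Q)) (Function('m')(Q, H) = Mul(Add(2, Q), Add(-5, H)) = Mul(Add(-5, H), Add(2, Q)))
Add(-44, Mul(Pow(Add(Function('m')(q, -5), 6), 2), -95)) = Add(-44, Mul(Pow(Add(Add(-10, Mul(-5, Rational(-40, 9)), Mul(2, -5), Mul(-5, Rational(-40, 9))), 6), 2), -95)) = Add(-44, Mul(Pow(Add(Add(-10, Rational(200, 9), -10, Rational(200, 9)), 6), 2), -95)) = Add(-44, Mul(Pow(Add(Rational(220, 9), 6), 2), -95)) = Add(-44, Mul(Pow(Rational(274, 9), 2), -95)) = Add(-44, Mul(Rational(75076, 81), -95)) = Add(-44, Rational(-7132220, 81)) = Rational(-7135784, 81)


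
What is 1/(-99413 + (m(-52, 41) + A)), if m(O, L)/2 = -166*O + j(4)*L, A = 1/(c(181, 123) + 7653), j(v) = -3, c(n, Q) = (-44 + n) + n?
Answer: -7971/656770544 ≈ -1.2137e-5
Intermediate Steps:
c(n, Q) = -44 + 2*n
A = 1/7971 (A = 1/((-44 + 2*181) + 7653) = 1/((-44 + 362) + 7653) = 1/(318 + 7653) = 1/7971 ≈ 0.00012545)
m(O, L) = -332*O - 6*L (m(O, L) = 2*(-166*O - 3*L) = -332*O - 6*L)
1/(-99413 + (m(-52, 41) + A)) = 1/(-99413 + ((-332*(-52) - 6*41) + 1/7971)) = 1/(-99413 + ((17264 - 246) + 1/7971)) = 1/(-99413 + (17018 + 1/7971)) = 1/(-99413 + 135650479/7971) = 1/(-656770544/7971) = -7971/656770544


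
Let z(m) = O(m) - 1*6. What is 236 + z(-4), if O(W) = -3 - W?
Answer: 231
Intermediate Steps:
z(m) = -9 - m (z(m) = (-3 - m) - 1*6 = (-3 - m) - 6 = -9 - m)
236 + z(-4) = 236 + (-9 - 1*(-4)) = 236 + (-9 + 4) = 236 - 5 = 231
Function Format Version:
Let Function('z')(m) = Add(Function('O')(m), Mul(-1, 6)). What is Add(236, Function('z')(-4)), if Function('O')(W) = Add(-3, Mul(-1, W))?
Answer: 231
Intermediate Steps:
Function('z')(m) = Add(-9, Mul(-1, m)) (Function('z')(m) = Add(Add(-3, Mul(-1, m)), Mul(-1, 6)) = Add(Add(-3, Mul(-1, m)), -6) = Add(-9, Mul(-1, m)))
Add(236, Function('z')(-4)) = Add(236, Add(-9, Mul(-1, -4))) = Add(236, Add(-9, 4)) = Add(236, -5) = 231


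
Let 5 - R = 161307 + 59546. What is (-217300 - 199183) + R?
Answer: -637331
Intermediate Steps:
R = -220848 (R = 5 - (161307 + 59546) = 5 - 1*220853 = 5 - 220853 = -220848)
(-217300 - 199183) + R = (-217300 - 199183) - 220848 = -416483 - 220848 = -637331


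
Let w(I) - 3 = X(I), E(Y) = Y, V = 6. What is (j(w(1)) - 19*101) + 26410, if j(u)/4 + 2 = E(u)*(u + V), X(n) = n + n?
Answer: 24703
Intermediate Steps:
X(n) = 2*n
w(I) = 3 + 2*I
j(u) = -8 + 4*u*(6 + u) (j(u) = -8 + 4*(u*(u + 6)) = -8 + 4*(u*(6 + u)) = -8 + 4*u*(6 + u))
(j(w(1)) - 19*101) + 26410 = ((-8 + 4*(3 + 2*1)² + 24*(3 + 2*1)) - 19*101) + 26410 = ((-8 + 4*(3 + 2)² + 24*(3 + 2)) - 1919) + 26410 = ((-8 + 4*5² + 24*5) - 1919) + 26410 = ((-8 + 4*25 + 120) - 1919) + 26410 = ((-8 + 100 + 120) - 1919) + 26410 = (212 - 1919) + 26410 = -1707 + 26410 = 24703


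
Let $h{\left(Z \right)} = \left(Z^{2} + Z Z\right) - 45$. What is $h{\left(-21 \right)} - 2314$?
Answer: $-1477$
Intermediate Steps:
$h{\left(Z \right)} = -45 + 2 Z^{2}$ ($h{\left(Z \right)} = \left(Z^{2} + Z^{2}\right) - 45 = 2 Z^{2} - 45 = -45 + 2 Z^{2}$)
$h{\left(-21 \right)} - 2314 = \left(-45 + 2 \left(-21\right)^{2}\right) - 2314 = \left(-45 + 2 \cdot 441\right) - 2314 = \left(-45 + 882\right) - 2314 = 837 - 2314 = -1477$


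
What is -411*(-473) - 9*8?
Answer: 194331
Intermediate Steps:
-411*(-473) - 9*8 = 194403 - 72 = 194331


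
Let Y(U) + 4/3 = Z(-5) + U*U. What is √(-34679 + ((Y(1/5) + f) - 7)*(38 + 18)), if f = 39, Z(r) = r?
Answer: I*√7478871/15 ≈ 182.32*I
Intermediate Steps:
Y(U) = -19/3 + U² (Y(U) = -4/3 + (-5 + U*U) = -4/3 + (-5 + U²) = -19/3 + U²)
√(-34679 + ((Y(1/5) + f) - 7)*(38 + 18)) = √(-34679 + (((-19/3 + (1/5)²) + 39) - 7)*(38 + 18)) = √(-34679 + (((-19/3 + (⅕)²) + 39) - 7)*56) = √(-34679 + (((-19/3 + 1/25) + 39) - 7)*56) = √(-34679 + ((-472/75 + 39) - 7)*56) = √(-34679 + (2453/75 - 7)*56) = √(-34679 + (1928/75)*56) = √(-34679 + 107968/75) = √(-2492957/75) = I*√7478871/15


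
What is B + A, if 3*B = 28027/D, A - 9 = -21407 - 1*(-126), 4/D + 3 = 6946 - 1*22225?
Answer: -71427313/2 ≈ -3.5714e+7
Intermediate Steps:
D = -2/7641 (D = 4/(-3 + (6946 - 1*22225)) = 4/(-3 + (6946 - 22225)) = 4/(-3 - 15279) = 4/(-15282) = 4*(-1/15282) = -2/7641 ≈ -0.00026175)
A = -21272 (A = 9 + (-21407 - 1*(-126)) = 9 + (-21407 + 126) = 9 - 21281 = -21272)
B = -71384769/2 (B = (28027/(-2/7641))/3 = (28027*(-7641/2))/3 = (⅓)*(-214154307/2) = -71384769/2 ≈ -3.5692e+7)
B + A = -71384769/2 - 21272 = -71427313/2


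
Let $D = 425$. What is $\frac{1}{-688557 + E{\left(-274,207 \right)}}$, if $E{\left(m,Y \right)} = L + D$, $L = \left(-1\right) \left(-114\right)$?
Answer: $- \frac{1}{688018} \approx -1.4535 \cdot 10^{-6}$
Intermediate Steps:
$L = 114$
$E{\left(m,Y \right)} = 539$ ($E{\left(m,Y \right)} = 114 + 425 = 539$)
$\frac{1}{-688557 + E{\left(-274,207 \right)}} = \frac{1}{-688557 + 539} = \frac{1}{-688018} = - \frac{1}{688018}$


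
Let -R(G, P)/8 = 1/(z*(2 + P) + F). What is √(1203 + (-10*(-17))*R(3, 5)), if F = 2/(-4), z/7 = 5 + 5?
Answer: √1150341643/979 ≈ 34.644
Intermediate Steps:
z = 70 (z = 7*(5 + 5) = 7*10 = 70)
F = -½ (F = 2*(-¼) = -½ ≈ -0.50000)
R(G, P) = -8/(279/2 + 70*P) (R(G, P) = -8/(70*(2 + P) - ½) = -8/((140 + 70*P) - ½) = -8/(279/2 + 70*P))
√(1203 + (-10*(-17))*R(3, 5)) = √(1203 + (-10*(-17))*(-16/(279 + 140*5))) = √(1203 + 170*(-16/(279 + 700))) = √(1203 + 170*(-16/979)) = √(1203 - 2720/979) = √(1175017/979) = √1150341643/979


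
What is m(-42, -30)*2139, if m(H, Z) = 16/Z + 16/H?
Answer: -68448/35 ≈ -1955.7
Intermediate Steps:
m(H, Z) = 16/H + 16/Z
m(-42, -30)*2139 = (16/(-42) + 16/(-30))*2139 = (16*(-1/42) + 16*(-1/30))*2139 = (-8/21 - 8/15)*2139 = -32/35*2139 = -68448/35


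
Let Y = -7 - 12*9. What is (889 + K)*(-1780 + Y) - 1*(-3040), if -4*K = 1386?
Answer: -2049995/2 ≈ -1.0250e+6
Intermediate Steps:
K = -693/2 (K = -¼*1386 = -693/2 ≈ -346.50)
Y = -115 (Y = -7 - 108 = -115)
(889 + K)*(-1780 + Y) - 1*(-3040) = (889 - 693/2)*(-1780 - 115) - 1*(-3040) = (1085/2)*(-1895) + 3040 = -2056075/2 + 3040 = -2049995/2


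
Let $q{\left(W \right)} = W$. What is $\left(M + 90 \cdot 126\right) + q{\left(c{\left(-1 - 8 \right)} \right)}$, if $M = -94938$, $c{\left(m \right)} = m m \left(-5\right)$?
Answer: $-84003$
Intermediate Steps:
$c{\left(m \right)} = - 5 m^{2}$ ($c{\left(m \right)} = m^{2} \left(-5\right) = - 5 m^{2}$)
$\left(M + 90 \cdot 126\right) + q{\left(c{\left(-1 - 8 \right)} \right)} = \left(-94938 + 90 \cdot 126\right) - 5 \left(-1 - 8\right)^{2} = \left(-94938 + 11340\right) - 5 \left(-9\right)^{2} = -83598 - 405 = -84003$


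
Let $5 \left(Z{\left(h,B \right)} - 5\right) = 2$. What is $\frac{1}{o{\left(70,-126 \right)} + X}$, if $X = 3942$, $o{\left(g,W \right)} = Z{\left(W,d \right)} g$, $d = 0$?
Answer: $\frac{1}{4320} \approx 0.00023148$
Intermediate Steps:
$Z{\left(h,B \right)} = \frac{27}{5}$ ($Z{\left(h,B \right)} = 5 + \frac{1}{5} \cdot 2 = 5 + \frac{2}{5} = \frac{27}{5}$)
$o{\left(g,W \right)} = \frac{27 g}{5}$
$\frac{1}{o{\left(70,-126 \right)} + X} = \frac{1}{\frac{27}{5} \cdot 70 + 3942} = \frac{1}{378 + 3942} = \frac{1}{4320}$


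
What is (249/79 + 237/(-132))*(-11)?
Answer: -4715/316 ≈ -14.921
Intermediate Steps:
(249/79 + 237/(-132))*(-11) = (249*(1/79) + 237*(-1/132))*(-11) = (249/79 - 79/44)*(-11) = (4715/3476)*(-11) = -4715/316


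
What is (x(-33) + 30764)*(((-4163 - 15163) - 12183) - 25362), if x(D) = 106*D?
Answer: -1550644686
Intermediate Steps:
(x(-33) + 30764)*(((-4163 - 15163) - 12183) - 25362) = (106*(-33) + 30764)*(((-4163 - 15163) - 12183) - 25362) = (-3498 + 30764)*((-19326 - 12183) - 25362) = 27266*(-31509 - 25362) = 27266*(-56871) = -1550644686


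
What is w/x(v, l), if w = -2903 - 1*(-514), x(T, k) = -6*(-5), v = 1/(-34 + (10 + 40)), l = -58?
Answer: -2389/30 ≈ -79.633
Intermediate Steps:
v = 1/16 (v = 1/(-34 + 50) = 1/16 ≈ 0.062500)
x(T, k) = 30
w = -2389 (w = -2903 + 514 = -2389)
w/x(v, l) = -2389/30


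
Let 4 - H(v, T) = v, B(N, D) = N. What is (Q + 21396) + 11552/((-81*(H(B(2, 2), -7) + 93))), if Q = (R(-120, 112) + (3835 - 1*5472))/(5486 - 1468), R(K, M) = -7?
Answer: 17407194038/813645 ≈ 21394.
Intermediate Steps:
H(v, T) = 4 - v
Q = -822/2009 (Q = (-7 + (3835 - 1*5472))/(5486 - 1468) = (-7 + (3835 - 5472))/4018 = (-7 - 1637)*(1/4018) = -1644*1/4018 = -822/2009 ≈ -0.40916)
(Q + 21396) + 11552/((-81*(H(B(2, 2), -7) + 93))) = (-822/2009 + 21396) + 11552/((-81*((4 - 1*2) + 93))) = 42983742/2009 + 11552/((-81*((4 - 2) + 93))) = 42983742/2009 + 11552/((-81*(2 + 93))) = 42983742/2009 + 11552/((-81*95)) = 42983742/2009 + 11552/(-7695) = 42983742/2009 + 11552*(-1/7695) = 42983742/2009 - 608/405 = 17407194038/813645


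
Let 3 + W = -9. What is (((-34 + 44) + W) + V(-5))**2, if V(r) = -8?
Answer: 100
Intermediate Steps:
W = -12 (W = -3 - 9 = -12)
(((-34 + 44) + W) + V(-5))**2 = (((-34 + 44) - 12) - 8)**2 = ((10 - 12) - 8)**2 = (-2 - 8)**2 = (-10)**2 = 100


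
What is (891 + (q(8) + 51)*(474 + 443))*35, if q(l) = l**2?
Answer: 3722110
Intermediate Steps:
(891 + (q(8) + 51)*(474 + 443))*35 = (891 + (8**2 + 51)*(474 + 443))*35 = (891 + (64 + 51)*917)*35 = (891 + 115*917)*35 = (891 + 105455)*35 = 106346*35 = 3722110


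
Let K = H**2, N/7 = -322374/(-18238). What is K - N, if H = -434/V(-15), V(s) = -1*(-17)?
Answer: 1391537063/2635391 ≈ 528.02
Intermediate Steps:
V(s) = 17
N = 1128309/9119 (N = 7*(-322374/(-18238)) = 7*(-322374*(-1/18238)) = 7*(161187/9119) = 1128309/9119 ≈ 123.73)
H = -434/17 ≈ -25.529
K = 188356/289 (K = (-434/17)**2 = 188356/289 ≈ 651.75)
K - N = 188356/289 - 1*1128309/9119 = 188356/289 - 1128309/9119 = 1391537063/2635391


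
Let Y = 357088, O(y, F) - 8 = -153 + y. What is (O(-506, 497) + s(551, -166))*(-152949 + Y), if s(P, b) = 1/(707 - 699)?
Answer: -1062951773/8 ≈ -1.3287e+8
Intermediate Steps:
O(y, F) = -145 + y (O(y, F) = 8 + (-153 + y) = -145 + y)
s(P, b) = ⅛ (s(P, b) = 1/8 = ⅛)
(O(-506, 497) + s(551, -166))*(-152949 + Y) = ((-145 - 506) + ⅛)*(-152949 + 357088) = (-651 + ⅛)*204139 = -5207/8*204139 = -1062951773/8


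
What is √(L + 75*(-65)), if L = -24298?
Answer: I*√29173 ≈ 170.8*I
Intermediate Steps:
√(L + 75*(-65)) = √(-24298 + 75*(-65)) = √(-24298 - 4875) = √(-29173) = I*√29173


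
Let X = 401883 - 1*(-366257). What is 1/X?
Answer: 1/768140 ≈ 1.3018e-6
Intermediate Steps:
X = 768140 (X = 401883 + 366257 = 768140)
1/X = 1/768140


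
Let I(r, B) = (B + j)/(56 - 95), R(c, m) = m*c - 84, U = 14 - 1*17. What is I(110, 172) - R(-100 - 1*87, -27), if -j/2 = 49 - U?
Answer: -193703/39 ≈ -4966.7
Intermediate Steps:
U = -3 (U = 14 - 17 = -3)
R(c, m) = -84 + c*m (R(c, m) = c*m - 84 = -84 + c*m)
j = -104 (j = -2*(49 - 1*(-3)) = -2*(49 + 3) = -2*52 = -104)
I(r, B) = 8/3 - B/39 (I(r, B) = (B - 104)/(56 - 95) = (-104 + B)/(-39) = (-104 + B)*(-1/39) = 8/3 - B/39)
I(110, 172) - R(-100 - 1*87, -27) = (8/3 - 1/39*172) - (-84 + (-100 - 1*87)*(-27)) = (8/3 - 172/39) - (-84 + (-100 - 87)*(-27)) = -68/39 - (-84 - 187*(-27)) = -68/39 - (-84 + 5049) = -68/39 - 1*4965 = -68/39 - 4965 = -193703/39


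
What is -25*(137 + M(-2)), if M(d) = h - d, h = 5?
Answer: -3600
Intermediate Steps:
M(d) = 5 - d
-25*(137 + M(-2)) = -25*(137 + (5 - 1*(-2))) = -25*(137 + (5 + 2)) = -25*(137 + 7) = -25*144 = -3600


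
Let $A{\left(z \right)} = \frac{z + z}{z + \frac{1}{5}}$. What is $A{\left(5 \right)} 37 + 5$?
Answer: $\frac{990}{13} \approx 76.154$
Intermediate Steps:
$A{\left(z \right)} = \frac{2 z}{\frac{1}{5} + z}$ ($A{\left(z \right)} = \frac{2 z}{z + \frac{1}{5}} = \frac{2 z}{\frac{1}{5} + z}$)
$A{\left(5 \right)} 37 + 5 = 10 \cdot 5 \frac{1}{1 + 5 \cdot 5} \cdot 37 + 5 = 10 \cdot 5 \frac{1}{1 + 25} \cdot 37 + 5 = 10 \cdot 5 \cdot \frac{1}{26} \cdot 37 + 5 = \frac{25}{13} \cdot 37 + 5 = \frac{925}{13} + 5 = \frac{990}{13}$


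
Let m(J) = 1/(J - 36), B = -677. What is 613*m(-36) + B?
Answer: -49357/72 ≈ -685.51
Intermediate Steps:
m(J) = 1/(-36 + J)
613*m(-36) + B = 613/(-36 - 36) - 677 = 613/(-72) - 677 = 613*(-1/72) - 677 = -613/72 - 677 = -49357/72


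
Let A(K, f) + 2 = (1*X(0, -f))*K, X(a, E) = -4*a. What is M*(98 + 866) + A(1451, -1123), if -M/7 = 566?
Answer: -3819370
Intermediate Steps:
M = -3962 (M = -7*566 = -3962)
A(K, f) = -2 (A(K, f) = -2 + (1*(-4*0))*K = -2 + (1*0)*K = -2 + 0*K = -2 + 0 = -2)
M*(98 + 866) + A(1451, -1123) = -3962*(98 + 866) - 2 = -3962*964 - 2 = -3819368 - 2 = -3819370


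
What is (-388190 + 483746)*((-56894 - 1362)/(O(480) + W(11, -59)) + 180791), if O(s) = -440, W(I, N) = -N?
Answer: 2195864999204/127 ≈ 1.7290e+10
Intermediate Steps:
(-388190 + 483746)*((-56894 - 1362)/(O(480) + W(11, -59)) + 180791) = (-388190 + 483746)*((-56894 - 1362)/(-440 - 1*(-59)) + 180791) = 95556*(-58256/(-440 + 59) + 180791) = 95556*(-58256/(-381) + 180791) = 95556*(-58256*(-1/381) + 180791) = 95556*(58256/381 + 180791) = 95556*(68939627/381) = 2195864999204/127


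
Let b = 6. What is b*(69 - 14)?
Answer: 330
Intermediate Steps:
b*(69 - 14) = 6*(69 - 14) = 6*55 = 330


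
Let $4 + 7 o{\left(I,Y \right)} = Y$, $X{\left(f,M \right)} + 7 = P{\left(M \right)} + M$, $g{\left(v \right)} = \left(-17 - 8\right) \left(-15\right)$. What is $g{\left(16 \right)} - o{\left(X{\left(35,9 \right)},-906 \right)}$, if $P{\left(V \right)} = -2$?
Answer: $505$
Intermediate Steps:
$g{\left(v \right)} = 375$ ($g{\left(v \right)} = \left(-25\right) \left(-15\right) = 375$)
$X{\left(f,M \right)} = -9 + M$ ($X{\left(f,M \right)} = -7 + \left(-2 + M\right) = -9 + M$)
$o{\left(I,Y \right)} = - \frac{4}{7} + \frac{Y}{7}$
$g{\left(16 \right)} - o{\left(X{\left(35,9 \right)},-906 \right)} = 375 - \left(- \frac{4}{7} + \frac{1}{7} \left(-906\right)\right) = 375 - \left(- \frac{4}{7} - \frac{906}{7}\right) = 375 - -130 = 375 + 130 = 505$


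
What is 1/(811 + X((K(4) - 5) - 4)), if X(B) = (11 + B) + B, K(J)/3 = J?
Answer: 1/828 ≈ 0.0012077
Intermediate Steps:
K(J) = 3*J
X(B) = 11 + 2*B
1/(811 + X((K(4) - 5) - 4)) = 1/(811 + (11 + 2*((3*4 - 5) - 4))) = 1/(811 + (11 + 2*((12 - 5) - 4))) = 1/(811 + (11 + 2*(7 - 4))) = 1/(811 + (11 + 2*3)) = 1/(811 + (11 + 6)) = 1/(811 + 17) = 1/828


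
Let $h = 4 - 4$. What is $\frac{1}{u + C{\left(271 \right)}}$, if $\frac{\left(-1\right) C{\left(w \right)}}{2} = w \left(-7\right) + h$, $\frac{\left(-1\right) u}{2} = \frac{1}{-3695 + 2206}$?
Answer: $\frac{1489}{5649268} \approx 0.00026357$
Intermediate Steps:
$u = \frac{2}{1489}$ ($u = - \frac{2}{-3695 + 2206} = - \frac{2}{-1489} = \left(-2\right) \left(- \frac{1}{1489}\right) = \frac{2}{1489} \approx 0.0013432$)
$h = 0$ ($h = 4 - 4 = 0$)
$C{\left(w \right)} = 14 w$ ($C{\left(w \right)} = - 2 \left(w \left(-7\right) + 0\right) = - 2 \left(- 7 w + 0\right) = - 2 \left(- 7 w\right) = 14 w$)
$\frac{1}{u + C{\left(271 \right)}} = \frac{1}{\frac{2}{1489} + 14 \cdot 271} = \frac{1}{\frac{2}{1489} + 3794} = \frac{1}{\frac{5649268}{1489}} = \frac{1489}{5649268}$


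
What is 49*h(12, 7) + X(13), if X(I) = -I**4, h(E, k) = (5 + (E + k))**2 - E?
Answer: -925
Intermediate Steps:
h(E, k) = (5 + E + k)**2 - E
49*h(12, 7) + X(13) = 49*((5 + 12 + 7)**2 - 1*12) - 1*13**4 = 49*(24**2 - 12) - 1*28561 = 49*(576 - 12) - 28561 = 49*564 - 28561 = 27636 - 28561 = -925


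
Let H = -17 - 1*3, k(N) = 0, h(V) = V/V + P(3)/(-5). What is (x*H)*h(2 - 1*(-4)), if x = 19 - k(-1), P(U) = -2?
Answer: -532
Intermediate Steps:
h(V) = 7/5 (h(V) = V/V - 2/(-5) = 1 - 2*(-1/5) = 1 + 2/5 = 7/5)
x = 19 (x = 19 - 1*0 = 19 + 0 = 19)
H = -20 (H = -17 - 3 = -20)
(x*H)*h(2 - 1*(-4)) = (19*(-20))*(7/5) = -380*7/5 = -532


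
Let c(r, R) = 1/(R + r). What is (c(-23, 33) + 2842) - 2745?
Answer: 971/10 ≈ 97.100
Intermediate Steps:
(c(-23, 33) + 2842) - 2745 = (1/(33 - 23) + 2842) - 2745 = (1/10 + 2842) - 2745 = (⅒ + 2842) - 2745 = 28421/10 - 2745 = 971/10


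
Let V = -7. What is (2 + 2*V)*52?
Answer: -624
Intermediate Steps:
(2 + 2*V)*52 = (2 + 2*(-7))*52 = (2 - 14)*52 = -12*52 = -624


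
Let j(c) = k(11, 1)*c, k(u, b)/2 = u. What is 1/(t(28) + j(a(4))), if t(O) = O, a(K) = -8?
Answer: -1/148 ≈ -0.0067568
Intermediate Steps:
k(u, b) = 2*u
j(c) = 22*c (j(c) = (2*11)*c = 22*c)
1/(t(28) + j(a(4))) = 1/(28 + 22*(-8)) = 1/(28 - 176) = 1/(-148) = -1/148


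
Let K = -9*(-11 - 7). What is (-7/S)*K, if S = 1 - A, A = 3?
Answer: 567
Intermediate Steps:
S = -2 (S = 1 - 1*3 = 1 - 3 = -2)
K = 162 (K = -9*(-18) = 162)
(-7/S)*K = -7/(-2)*162 = -7*(-½)*162 = (7/2)*162 = 567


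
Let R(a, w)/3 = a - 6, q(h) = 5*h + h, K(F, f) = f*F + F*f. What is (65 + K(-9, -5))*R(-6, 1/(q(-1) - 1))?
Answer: -5580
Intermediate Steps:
K(F, f) = 2*F*f (K(F, f) = F*f + F*f = 2*F*f)
q(h) = 6*h
R(a, w) = -18 + 3*a (R(a, w) = 3*(a - 6) = 3*(-6 + a) = -18 + 3*a)
(65 + K(-9, -5))*R(-6, 1/(q(-1) - 1)) = (65 + 2*(-9)*(-5))*(-18 + 3*(-6)) = (65 + 90)*(-18 - 18) = 155*(-36) = -5580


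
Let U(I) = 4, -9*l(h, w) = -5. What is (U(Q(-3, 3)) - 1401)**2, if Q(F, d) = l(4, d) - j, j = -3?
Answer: 1951609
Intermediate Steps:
l(h, w) = 5/9 (l(h, w) = -1/9*(-5) = 5/9)
Q(F, d) = 32/9 (Q(F, d) = 5/9 - 1*(-3) = 5/9 + 3 = 32/9)
(U(Q(-3, 3)) - 1401)**2 = (4 - 1401)**2 = (-1397)**2 = 1951609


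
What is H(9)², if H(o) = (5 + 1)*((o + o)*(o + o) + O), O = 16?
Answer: 4161600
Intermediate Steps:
H(o) = 96 + 24*o² (H(o) = (5 + 1)*((o + o)*(o + o) + 16) = 6*((2*o)*(2*o) + 16) = 6*(4*o² + 16) = 6*(16 + 4*o²) = 96 + 24*o²)
H(9)² = (96 + 24*9²)² = (96 + 24*81)² = (96 + 1944)² = 2040² = 4161600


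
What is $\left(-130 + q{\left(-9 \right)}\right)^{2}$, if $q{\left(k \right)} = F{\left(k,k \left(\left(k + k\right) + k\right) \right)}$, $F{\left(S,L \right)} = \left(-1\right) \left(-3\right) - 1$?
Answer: $16384$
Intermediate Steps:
$F{\left(S,L \right)} = 2$ ($F{\left(S,L \right)} = 3 - 1 = 2$)
$q{\left(k \right)} = 2$
$\left(-130 + q{\left(-9 \right)}\right)^{2} = \left(-130 + 2\right)^{2} = \left(-128\right)^{2} = 16384$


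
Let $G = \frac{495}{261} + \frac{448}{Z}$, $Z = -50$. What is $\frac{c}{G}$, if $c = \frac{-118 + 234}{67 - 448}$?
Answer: $\frac{84100}{1951101} \approx 0.043104$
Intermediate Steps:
$c = - \frac{116}{381}$ ($c = \frac{116}{-381} = 116 \left(- \frac{1}{381}\right) = - \frac{116}{381} \approx -0.30446$)
$G = - \frac{5121}{725}$ ($G = \frac{495}{261} + \frac{448}{-50} = 495 \cdot \frac{1}{261} + 448 \left(- \frac{1}{50}\right) = \frac{55}{29} - \frac{224}{25} = - \frac{5121}{725} \approx -7.0634$)
$\frac{c}{G} = - \frac{116}{381 \left(- \frac{5121}{725}\right)} = \left(- \frac{116}{381}\right) \left(- \frac{725}{5121}\right) = \frac{84100}{1951101}$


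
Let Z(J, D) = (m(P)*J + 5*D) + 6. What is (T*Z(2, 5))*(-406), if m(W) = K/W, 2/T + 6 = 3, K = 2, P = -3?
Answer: 72268/9 ≈ 8029.8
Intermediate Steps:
T = -2/3 (T = 2/(-6 + 3) = 2/(-3) = 2*(-1/3) = -2/3 ≈ -0.66667)
m(W) = 2/W
Z(J, D) = 6 + 5*D - 2*J/3 (Z(J, D) = ((2/(-3))*J + 5*D) + 6 = ((2*(-1/3))*J + 5*D) + 6 = (-2*J/3 + 5*D) + 6 = (5*D - 2*J/3) + 6 = 6 + 5*D - 2*J/3)
(T*Z(2, 5))*(-406) = -2*(6 + 5*5 - 2/3*2)/3*(-406) = -2*(6 + 25 - 4/3)/3*(-406) = -2/3*89/3*(-406) = -178/9*(-406) = 72268/9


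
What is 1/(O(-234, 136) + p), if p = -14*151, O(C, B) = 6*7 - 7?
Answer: -1/2079 ≈ -0.00048100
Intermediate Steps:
O(C, B) = 35 (O(C, B) = 42 - 7 = 35)
p = -2114
1/(O(-234, 136) + p) = 1/(35 - 2114) = 1/(-2079) = -1/2079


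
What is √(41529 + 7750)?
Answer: √49279 ≈ 221.99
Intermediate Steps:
√(41529 + 7750) = √49279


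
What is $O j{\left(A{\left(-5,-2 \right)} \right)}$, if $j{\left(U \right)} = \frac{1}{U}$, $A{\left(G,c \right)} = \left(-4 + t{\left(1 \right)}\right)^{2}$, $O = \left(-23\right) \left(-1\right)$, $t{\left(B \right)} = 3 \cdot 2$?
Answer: $\frac{23}{4} \approx 5.75$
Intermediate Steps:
$t{\left(B \right)} = 6$
$O = 23$
$A{\left(G,c \right)} = 4$ ($A{\left(G,c \right)} = \left(-4 + 6\right)^{2} = 2^{2} = 4$)
$O j{\left(A{\left(-5,-2 \right)} \right)} = \frac{23}{4}$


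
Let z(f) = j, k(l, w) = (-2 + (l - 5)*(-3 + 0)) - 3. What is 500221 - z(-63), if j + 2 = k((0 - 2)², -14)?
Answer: 500225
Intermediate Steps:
k(l, w) = 10 - 3*l (k(l, w) = (-2 + (-5 + l)*(-3)) - 3 = (-2 + (15 - 3*l)) - 3 = (13 - 3*l) - 3 = 10 - 3*l)
j = -4 (j = -2 + (10 - 3*(0 - 2)²) = -2 + (10 - 3*(-2)²) = -2 + (10 - 3*4) = -2 + (10 - 12) = -2 - 2 = -4)
z(f) = -4
500221 - z(-63) = 500221 - 1*(-4) = 500221 + 4 = 500225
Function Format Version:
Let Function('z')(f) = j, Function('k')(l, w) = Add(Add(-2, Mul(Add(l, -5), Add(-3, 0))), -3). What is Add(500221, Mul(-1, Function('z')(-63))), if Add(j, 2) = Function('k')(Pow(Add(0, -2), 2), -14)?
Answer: 500225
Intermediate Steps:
Function('k')(l, w) = Add(10, Mul(-3, l)) (Function('k')(l, w) = Add(Add(-2, Mul(Add(-5, l), -3)), -3) = Add(Add(-2, Add(15, Mul(-3, l))), -3) = Add(Add(13, Mul(-3, l)), -3) = Add(10, Mul(-3, l)))
j = -4 (j = Add(-2, Add(10, Mul(-3, Pow(Add(0, -2), 2)))) = Add(-2, Add(10, Mul(-3, Pow(-2, 2)))) = Add(-2, Add(10, Mul(-3, 4))) = Add(-2, Add(10, -12)) = Add(-2, -2) = -4)
Function('z')(f) = -4
Add(500221, Mul(-1, Function('z')(-63))) = Add(500221, Mul(-1, -4)) = Add(500221, 4) = 500225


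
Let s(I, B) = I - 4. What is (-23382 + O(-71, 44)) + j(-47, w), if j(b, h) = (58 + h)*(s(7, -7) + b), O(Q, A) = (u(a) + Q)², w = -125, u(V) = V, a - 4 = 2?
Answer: -16209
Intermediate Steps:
a = 6 (a = 4 + 2 = 6)
O(Q, A) = (6 + Q)²
s(I, B) = -4 + I
j(b, h) = (3 + b)*(58 + h) (j(b, h) = (58 + h)*((-4 + 7) + b) = (58 + h)*(3 + b) = (3 + b)*(58 + h))
(-23382 + O(-71, 44)) + j(-47, w) = (-23382 + (6 - 71)²) + (174 + 3*(-125) + 58*(-47) - 47*(-125)) = (-23382 + (-65)²) + (174 - 375 - 2726 + 5875) = (-23382 + 4225) + 2948 = -19157 + 2948 = -16209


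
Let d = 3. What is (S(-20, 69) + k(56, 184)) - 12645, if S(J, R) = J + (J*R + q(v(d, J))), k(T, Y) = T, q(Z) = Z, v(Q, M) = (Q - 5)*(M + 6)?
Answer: -13961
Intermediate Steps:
v(Q, M) = (-5 + Q)*(6 + M)
S(J, R) = -12 - J + J*R (S(J, R) = J + (J*R + (-30 - 5*J + 6*3 + J*3)) = J + (J*R + (-30 - 5*J + 18 + 3*J)) = J + (J*R + (-12 - 2*J)) = J + (-12 - 2*J + J*R) = -12 - J + J*R)
(S(-20, 69) + k(56, 184)) - 12645 = ((-12 - 1*(-20) - 20*69) + 56) - 12645 = ((-12 + 20 - 1380) + 56) - 12645 = (-1372 + 56) - 12645 = -1316 - 12645 = -13961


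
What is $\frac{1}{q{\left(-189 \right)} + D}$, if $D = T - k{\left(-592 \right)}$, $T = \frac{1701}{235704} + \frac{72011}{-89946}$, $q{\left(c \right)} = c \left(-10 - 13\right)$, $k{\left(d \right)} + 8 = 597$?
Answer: $\frac{504776952}{1896551302697} \approx 0.00026616$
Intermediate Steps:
$k{\left(d \right)} = 589$ ($k{\left(d \right)} = -8 + 597 = 589$)
$q{\left(c \right)} = - 23 c$ ($q{\left(c \right)} = c \left(-23\right) = - 23 c$)
$T = - \frac{400482919}{504776952}$ ($T = 1701 \cdot \frac{1}{235704} + 72011 \left(- \frac{1}{89946}\right) = \frac{81}{11224} - \frac{72011}{89946} = - \frac{400482919}{504776952} \approx -0.79339$)
$D = - \frac{297714107647}{504776952}$ ($D = - \frac{400482919}{504776952} - 589 = - \frac{297714107647}{504776952} \approx -589.79$)
$\frac{1}{q{\left(-189 \right)} + D} = \frac{1}{\left(-23\right) \left(-189\right) - \frac{297714107647}{504776952}} = \frac{1}{4347 - \frac{297714107647}{504776952}} = \frac{1}{\frac{1896551302697}{504776952}} = \frac{504776952}{1896551302697}$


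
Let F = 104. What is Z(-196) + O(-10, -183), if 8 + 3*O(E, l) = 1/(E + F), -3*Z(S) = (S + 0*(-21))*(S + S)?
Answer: -2407653/94 ≈ -25613.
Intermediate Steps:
Z(S) = -2*S²/3 (Z(S) = -(S + 0*(-21))*(S + S)/3 = -(S + 0)*2*S/3 = -S*2*S/3 = -2*S²/3)
O(E, l) = -8/3 + 1/(3*(104 + E)) (O(E, l) = -8/3 + 1/(3*(E + 104)) = -8/3 + 1/(3*(104 + E)))
Z(-196) + O(-10, -183) = -⅔*(-196)² + (-831 - 8*(-10))/(3*(104 - 10)) = -⅔*38416 + (⅓)*(-831 + 80)/94 = -76832/3 + (⅓)*(1/94)*(-751) = -76832/3 - 751/282 = -2407653/94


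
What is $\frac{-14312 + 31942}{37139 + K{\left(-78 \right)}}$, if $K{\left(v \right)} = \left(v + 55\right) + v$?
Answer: $\frac{8815}{18519} \approx 0.476$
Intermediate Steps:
$K{\left(v \right)} = 55 + 2 v$ ($K{\left(v \right)} = \left(55 + v\right) + v = 55 + 2 v$)
$\frac{-14312 + 31942}{37139 + K{\left(-78 \right)}} = \frac{-14312 + 31942}{37139 + \left(55 + 2 \left(-78\right)\right)} = \frac{17630}{37139 + \left(55 - 156\right)} = \frac{17630}{37139 - 101} = \frac{17630}{37038} = 17630 \cdot \frac{1}{37038} = \frac{8815}{18519}$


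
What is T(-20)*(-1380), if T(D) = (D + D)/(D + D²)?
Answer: 2760/19 ≈ 145.26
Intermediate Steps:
T(D) = 2*D/(D + D²) (T(D) = (2*D)/(D + D²) = 2*D/(D + D²))
T(-20)*(-1380) = (2/(1 - 20))*(-1380) = (2/(-19))*(-1380) = (2*(-1/19))*(-1380) = -2/19*(-1380) = 2760/19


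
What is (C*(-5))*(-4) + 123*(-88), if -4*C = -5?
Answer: -10799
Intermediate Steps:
C = 5/4 (C = -¼*(-5) = 5/4 ≈ 1.2500)
(C*(-5))*(-4) + 123*(-88) = ((5/4)*(-5))*(-4) + 123*(-88) = -25/4*(-4) - 10824 = 25 - 10824 = -10799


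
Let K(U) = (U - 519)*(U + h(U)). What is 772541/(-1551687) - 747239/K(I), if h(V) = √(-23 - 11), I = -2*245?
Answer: -377664345706508/187983160656261 - 747239*I*√34/242295206 ≈ -2.009 - 0.017983*I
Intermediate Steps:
I = -490
h(V) = I*√34 (h(V) = √(-34) = I*√34)
K(U) = (-519 + U)*(U + I*√34) (K(U) = (U - 519)*(U + I*√34) = (-519 + U)*(U + I*√34))
772541/(-1551687) - 747239/K(I) = 772541/(-1551687) - 747239/((-490)² - 519*(-490) - 519*I*√34 + I*(-490)*√34) = 772541*(-1/1551687) - 747239/(240100 + 254310 - 519*I*√34 - 490*I*√34) = -772541/1551687 - 747239/(494410 - 1009*I*√34)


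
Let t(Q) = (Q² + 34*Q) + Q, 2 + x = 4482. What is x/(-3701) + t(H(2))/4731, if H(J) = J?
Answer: -20921006/17509431 ≈ -1.1948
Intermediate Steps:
x = 4480 (x = -2 + 4482 = 4480)
t(Q) = Q² + 35*Q
x/(-3701) + t(H(2))/4731 = 4480/(-3701) + (2*(35 + 2))/4731 = 4480*(-1/3701) + (2*37)*(1/4731) = -4480/3701 + 74*(1/4731) = -4480/3701 + 74/4731 = -20921006/17509431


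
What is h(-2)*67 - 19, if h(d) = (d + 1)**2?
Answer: 48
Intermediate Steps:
h(d) = (1 + d)**2
h(-2)*67 - 19 = (1 - 2)**2*67 - 19 = (-1)**2*67 - 19 = 1*67 - 19 = 67 - 19 = 48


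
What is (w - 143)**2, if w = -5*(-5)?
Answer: 13924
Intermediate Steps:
w = 25
(w - 143)**2 = (25 - 143)**2 = (-118)**2 = 13924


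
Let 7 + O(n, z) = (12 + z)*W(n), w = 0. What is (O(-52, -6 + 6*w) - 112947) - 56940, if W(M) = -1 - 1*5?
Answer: -169930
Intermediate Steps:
W(M) = -6 (W(M) = -1 - 5 = -6)
O(n, z) = -79 - 6*z (O(n, z) = -7 + (12 + z)*(-6) = -7 + (-72 - 6*z) = -79 - 6*z)
(O(-52, -6 + 6*w) - 112947) - 56940 = ((-79 - 6*(-6 + 6*0)) - 112947) - 56940 = ((-79 - 6*(-6 + 0)) - 112947) - 56940 = ((-79 - 6*(-6)) - 112947) - 56940 = ((-79 + 36) - 112947) - 56940 = (-43 - 112947) - 56940 = -112990 - 56940 = -169930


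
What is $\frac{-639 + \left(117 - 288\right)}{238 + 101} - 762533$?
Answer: $- \frac{86166499}{113} \approx -7.6254 \cdot 10^{5}$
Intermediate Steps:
$\frac{-639 + \left(117 - 288\right)}{238 + 101} - 762533 = \frac{-639 - 171}{339} - 762533 = \left(-810\right) \frac{1}{339} - 762533 = - \frac{270}{113} - 762533 = - \frac{86166499}{113}$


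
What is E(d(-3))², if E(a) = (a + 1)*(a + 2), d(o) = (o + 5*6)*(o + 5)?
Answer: 9486400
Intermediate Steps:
d(o) = (5 + o)*(30 + o) (d(o) = (o + 30)*(5 + o) = (30 + o)*(5 + o) = (5 + o)*(30 + o))
E(a) = (1 + a)*(2 + a)
E(d(-3))² = (2 + (150 + (-3)² + 35*(-3))² + 3*(150 + (-3)² + 35*(-3)))² = (2 + (150 + 9 - 105)² + 3*(150 + 9 - 105))² = (2 + 54² + 3*54)² = (2 + 2916 + 162)² = 3080² = 9486400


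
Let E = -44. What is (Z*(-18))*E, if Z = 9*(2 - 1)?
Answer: 7128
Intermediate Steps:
Z = 9 (Z = 9*1 = 9)
(Z*(-18))*E = (9*(-18))*(-44) = -162*(-44) = 7128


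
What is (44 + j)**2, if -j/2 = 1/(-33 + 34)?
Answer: 1764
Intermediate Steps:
j = -2 (j = -2/(-33 + 34) = -2/1 = -2*1 = -2)
(44 + j)**2 = (44 - 2)**2 = 42**2 = 1764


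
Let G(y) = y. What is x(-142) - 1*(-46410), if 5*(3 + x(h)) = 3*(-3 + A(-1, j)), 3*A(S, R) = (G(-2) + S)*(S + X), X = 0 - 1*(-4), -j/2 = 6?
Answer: 232017/5 ≈ 46403.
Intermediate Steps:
j = -12 (j = -2*6 = -12)
X = 4 (X = 0 + 4 = 4)
A(S, R) = (-2 + S)*(4 + S)/3 (A(S, R) = ((-2 + S)*(S + 4))/3 = ((-2 + S)*(4 + S))/3 = (-2 + S)*(4 + S)/3)
x(h) = -33/5 (x(h) = -3 + (3*(-3 + (-8/3 + (1/3)*(-1)**2 + (2/3)*(-1))))/5 = -3 + (3*(-3 + (-8/3 + (1/3)*1 - 2/3)))/5 = -3 + (3*(-3 + (-8/3 + 1/3 - 2/3)))/5 = -3 + (3*(-3 - 3))/5 = -3 + (3*(-6))/5 = -3 + (1/5)*(-18) = -3 - 18/5 = -33/5)
x(-142) - 1*(-46410) = -33/5 - 1*(-46410) = -33/5 + 46410 = 232017/5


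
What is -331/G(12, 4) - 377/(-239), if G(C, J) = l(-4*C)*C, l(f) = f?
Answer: 296261/137664 ≈ 2.1521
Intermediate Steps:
G(C, J) = -4*C**2 (G(C, J) = (-4*C)*C = -4*C**2)
-331/G(12, 4) - 377/(-239) = -331/((-4*12**2)) - 377/(-239) = -331/((-4*144)) - 377*(-1/239) = -331/(-576) + 377/239 = -331*(-1/576) + 377/239 = 331/576 + 377/239 = 296261/137664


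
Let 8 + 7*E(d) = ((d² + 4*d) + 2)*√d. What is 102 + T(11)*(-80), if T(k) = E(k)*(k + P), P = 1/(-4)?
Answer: 7594/7 - 143620*√11/7 ≈ -66963.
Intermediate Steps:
P = -¼ ≈ -0.25000
E(d) = -8/7 + √d*(2 + d² + 4*d)/7 (E(d) = -8/7 + (((d² + 4*d) + 2)*√d)/7 = -8/7 + ((2 + d² + 4*d)*√d)/7 = -8/7 + (√d*(2 + d² + 4*d))/7 = -8/7 + √d*(2 + d² + 4*d)/7)
T(k) = (-¼ + k)*(-8/7 + k^(5/2)/7 + 2*√k/7 + 4*k^(3/2)/7) (T(k) = (-8/7 + k^(5/2)/7 + 2*√k/7 + 4*k^(3/2)/7)*(k - ¼) = (-8/7 + k^(5/2)/7 + 2*√k/7 + 4*k^(3/2)/7)*(-¼ + k) = (-¼ + k)*(-8/7 + k^(5/2)/7 + 2*√k/7 + 4*k^(3/2)/7))
102 + T(11)*(-80) = 102 + ((-1 + 4*11)*(-8 + 11^(5/2) + 2*√11 + 4*11^(3/2))/28)*(-80) = 102 + ((-1 + 44)*(-8 + 121*√11 + 2*√11 + 4*(11*√11))/28)*(-80) = 102 + ((1/28)*43*(-8 + 121*√11 + 2*√11 + 44*√11))*(-80) = 102 + ((1/28)*43*(-8 + 167*√11))*(-80) = 102 + (-86/7 + 7181*√11/28)*(-80) = 102 + (6880/7 - 143620*√11/7) = 7594/7 - 143620*√11/7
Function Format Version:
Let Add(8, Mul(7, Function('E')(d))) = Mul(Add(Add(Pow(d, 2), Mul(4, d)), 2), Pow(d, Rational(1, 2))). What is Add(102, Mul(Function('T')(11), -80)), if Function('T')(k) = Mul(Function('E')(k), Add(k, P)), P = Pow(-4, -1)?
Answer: Add(Rational(7594, 7), Mul(Rational(-143620, 7), Pow(11, Rational(1, 2)))) ≈ -66963.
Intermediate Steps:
P = Rational(-1, 4) ≈ -0.25000
Function('E')(d) = Add(Rational(-8, 7), Mul(Rational(1, 7), Pow(d, Rational(1, 2)), Add(2, Pow(d, 2), Mul(4, d)))) (Function('E')(d) = Add(Rational(-8, 7), Mul(Rational(1, 7), Mul(Add(Add(Pow(d, 2), Mul(4, d)), 2), Pow(d, Rational(1, 2))))) = Add(Rational(-8, 7), Mul(Rational(1, 7), Mul(Add(2, Pow(d, 2), Mul(4, d)), Pow(d, Rational(1, 2))))) = Add(Rational(-8, 7), Mul(Rational(1, 7), Mul(Pow(d, Rational(1, 2)), Add(2, Pow(d, 2), Mul(4, d))))) = Add(Rational(-8, 7), Mul(Rational(1, 7), Pow(d, Rational(1, 2)), Add(2, Pow(d, 2), Mul(4, d)))))
Function('T')(k) = Mul(Add(Rational(-1, 4), k), Add(Rational(-8, 7), Mul(Rational(1, 7), Pow(k, Rational(5, 2))), Mul(Rational(2, 7), Pow(k, Rational(1, 2))), Mul(Rational(4, 7), Pow(k, Rational(3, 2))))) (Function('T')(k) = Mul(Add(Rational(-8, 7), Mul(Rational(1, 7), Pow(k, Rational(5, 2))), Mul(Rational(2, 7), Pow(k, Rational(1, 2))), Mul(Rational(4, 7), Pow(k, Rational(3, 2)))), Add(k, Rational(-1, 4))) = Mul(Add(Rational(-8, 7), Mul(Rational(1, 7), Pow(k, Rational(5, 2))), Mul(Rational(2, 7), Pow(k, Rational(1, 2))), Mul(Rational(4, 7), Pow(k, Rational(3, 2)))), Add(Rational(-1, 4), k)) = Mul(Add(Rational(-1, 4), k), Add(Rational(-8, 7), Mul(Rational(1, 7), Pow(k, Rational(5, 2))), Mul(Rational(2, 7), Pow(k, Rational(1, 2))), Mul(Rational(4, 7), Pow(k, Rational(3, 2))))))
Add(102, Mul(Function('T')(11), -80)) = Add(102, Mul(Mul(Rational(1, 28), Add(-1, Mul(4, 11)), Add(-8, Pow(11, Rational(5, 2)), Mul(2, Pow(11, Rational(1, 2))), Mul(4, Pow(11, Rational(3, 2))))), -80)) = Add(102, Mul(Mul(Rational(1, 28), Add(-1, 44), Add(-8, Mul(121, Pow(11, Rational(1, 2))), Mul(2, Pow(11, Rational(1, 2))), Mul(4, Mul(11, Pow(11, Rational(1, 2)))))), -80)) = Add(102, Mul(Mul(Rational(1, 28), 43, Add(-8, Mul(121, Pow(11, Rational(1, 2))), Mul(2, Pow(11, Rational(1, 2))), Mul(44, Pow(11, Rational(1, 2))))), -80)) = Add(102, Mul(Mul(Rational(1, 28), 43, Add(-8, Mul(167, Pow(11, Rational(1, 2))))), -80)) = Add(102, Mul(Add(Rational(-86, 7), Mul(Rational(7181, 28), Pow(11, Rational(1, 2)))), -80)) = Add(102, Add(Rational(6880, 7), Mul(Rational(-143620, 7), Pow(11, Rational(1, 2))))) = Add(Rational(7594, 7), Mul(Rational(-143620, 7), Pow(11, Rational(1, 2))))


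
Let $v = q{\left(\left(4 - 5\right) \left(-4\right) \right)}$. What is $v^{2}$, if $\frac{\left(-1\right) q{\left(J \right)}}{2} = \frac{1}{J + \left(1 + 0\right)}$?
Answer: $\frac{4}{25} \approx 0.16$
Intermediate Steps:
$q{\left(J \right)} = - \frac{2}{1 + J}$ ($q{\left(J \right)} = - \frac{2}{J + \left(1 + 0\right)} = - \frac{2}{J + 1} = - \frac{2}{1 + J}$)
$v = - \frac{2}{5}$ ($v = - \frac{2}{1 + \left(4 - 5\right) \left(-4\right)} = - \frac{2}{1 - -4} = - \frac{2}{1 + 4} = - \frac{2}{5} \approx -0.4$)
$v^{2} = \left(- \frac{2}{5}\right)^{2} = \frac{4}{25}$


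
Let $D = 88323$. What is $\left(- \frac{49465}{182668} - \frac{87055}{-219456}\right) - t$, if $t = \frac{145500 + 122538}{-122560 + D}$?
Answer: $\frac{2729445849501001}{343119692793024} \approx 7.9548$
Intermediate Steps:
$t = - \frac{268038}{34237}$ ($t = \frac{145500 + 122538}{-122560 + 88323} = \frac{268038}{-34237} = 268038 \left(- \frac{1}{34237}\right) = - \frac{268038}{34237} \approx -7.8289$)
$\left(- \frac{49465}{182668} - \frac{87055}{-219456}\right) - t = \left(- \frac{49465}{182668} - \frac{87055}{-219456}\right) - - \frac{268038}{34237} = \left(\left(-49465\right) \frac{1}{182668} - - \frac{87055}{219456}\right) + \frac{268038}{34237} = \left(- \frac{49465}{182668} + \frac{87055}{219456}\right) + \frac{268038}{34237} = \frac{1261692925}{10021897152} + \frac{268038}{34237} = \frac{2729445849501001}{343119692793024}$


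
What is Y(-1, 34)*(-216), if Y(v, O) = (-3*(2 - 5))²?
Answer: -17496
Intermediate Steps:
Y(v, O) = 81 (Y(v, O) = (-3*(-3))² = 9² = 81)
Y(-1, 34)*(-216) = 81*(-216) = -17496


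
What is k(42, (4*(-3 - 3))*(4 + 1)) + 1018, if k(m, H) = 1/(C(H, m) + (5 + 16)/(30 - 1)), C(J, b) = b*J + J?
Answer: 152312113/149619 ≈ 1018.0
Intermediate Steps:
C(J, b) = J + J*b (C(J, b) = J*b + J = J + J*b)
k(m, H) = 1/(21/29 + H*(1 + m)) (k(m, H) = 1/(H*(1 + m) + (5 + 16)/(30 - 1)) = 1/(H*(1 + m) + 21/29) = 1/(21/29 + H*(1 + m)))
k(42, (4*(-3 - 3))*(4 + 1)) + 1018 = 29/(21 + 29*((4*(-3 - 3))*(4 + 1))*(1 + 42)) + 1018 = 29/(21 + 29*((4*(-6))*5)*43) + 1018 = 29/(21 + 29*(-24*5)*43) + 1018 = 29/(21 + 29*(-120)*43) + 1018 = 29/(21 - 149640) + 1018 = 29/(-149619) + 1018 = 29*(-1/149619) + 1018 = -29/149619 + 1018 = 152312113/149619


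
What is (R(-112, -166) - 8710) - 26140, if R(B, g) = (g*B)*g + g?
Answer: -3121288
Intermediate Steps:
R(B, g) = g + B*g**2 (R(B, g) = (B*g)*g + g = B*g**2 + g = g + B*g**2)
(R(-112, -166) - 8710) - 26140 = (-166*(1 - 112*(-166)) - 8710) - 26140 = (-166*(1 + 18592) - 8710) - 26140 = (-166*18593 - 8710) - 26140 = (-3086438 - 8710) - 26140 = -3095148 - 26140 = -3121288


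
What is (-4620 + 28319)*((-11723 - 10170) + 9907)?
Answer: -284056214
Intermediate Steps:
(-4620 + 28319)*((-11723 - 10170) + 9907) = 23699*(-21893 + 9907) = 23699*(-11986) = -284056214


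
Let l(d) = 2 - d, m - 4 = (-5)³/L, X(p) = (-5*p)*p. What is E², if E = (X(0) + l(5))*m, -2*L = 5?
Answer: 26244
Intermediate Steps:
L = -5/2 (L = -½*5 = -5/2 ≈ -2.5000)
X(p) = -5*p²
m = 54 (m = 4 + (-5)³/(-5/2) = 4 - 125*(-⅖) = 4 + 50 = 54)
E = -162 (E = (-5*0² + (2 - 1*5))*54 = (-5*0 + (2 - 5))*54 = (0 - 3)*54 = -3*54 = -162)
E² = (-162)² = 26244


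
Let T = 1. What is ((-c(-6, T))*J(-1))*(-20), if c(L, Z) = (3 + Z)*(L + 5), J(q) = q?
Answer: 80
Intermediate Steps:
c(L, Z) = (3 + Z)*(5 + L)
((-c(-6, T))*J(-1))*(-20) = (-(15 + 3*(-6) + 5*1 - 6*1)*(-1))*(-20) = (-(15 - 18 + 5 - 6)*(-1))*(-20) = (-1*(-4)*(-1))*(-20) = (4*(-1))*(-20) = -4*(-20) = 80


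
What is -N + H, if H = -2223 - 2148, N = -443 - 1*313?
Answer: -3615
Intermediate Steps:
N = -756 (N = -443 - 313 = -756)
H = -4371
-N + H = -1*(-756) - 4371 = 756 - 4371 = -3615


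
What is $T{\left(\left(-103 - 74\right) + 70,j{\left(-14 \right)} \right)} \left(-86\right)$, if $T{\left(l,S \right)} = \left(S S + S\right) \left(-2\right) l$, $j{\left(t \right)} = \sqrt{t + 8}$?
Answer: $110424 - 18404 i \sqrt{6} \approx 1.1042 \cdot 10^{5} - 45080.0 i$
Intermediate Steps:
$j{\left(t \right)} = \sqrt{8 + t}$
$T{\left(l,S \right)} = l \left(- 2 S - 2 S^{2}\right)$ ($T{\left(l,S \right)} = \left(S^{2} + S\right) \left(-2\right) l = \left(S + S^{2}\right) \left(-2\right) l = \left(- 2 S - 2 S^{2}\right) l = l \left(- 2 S - 2 S^{2}\right)$)
$T{\left(\left(-103 - 74\right) + 70,j{\left(-14 \right)} \right)} \left(-86\right) = - 2 \sqrt{8 - 14} \left(\left(-103 - 74\right) + 70\right) \left(1 + \sqrt{8 - 14}\right) \left(-86\right) = - 2 \sqrt{-6} \left(-177 + 70\right) \left(1 + \sqrt{-6}\right) \left(-86\right) = \left(-2\right) i \sqrt{6} \left(-107\right) \left(1 + i \sqrt{6}\right) \left(-86\right) = 214 i \sqrt{6} \left(1 + i \sqrt{6}\right) \left(-86\right) = - 18404 i \sqrt{6} \left(1 + i \sqrt{6}\right)$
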